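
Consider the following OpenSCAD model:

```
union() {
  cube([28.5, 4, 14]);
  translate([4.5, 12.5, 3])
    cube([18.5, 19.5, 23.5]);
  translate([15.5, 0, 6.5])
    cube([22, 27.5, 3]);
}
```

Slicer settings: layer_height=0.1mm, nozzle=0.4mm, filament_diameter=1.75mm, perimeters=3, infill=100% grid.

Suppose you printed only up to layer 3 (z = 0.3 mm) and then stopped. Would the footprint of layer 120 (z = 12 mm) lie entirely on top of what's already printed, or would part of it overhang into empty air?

part overhangs

Compare the two slices. At z = 0.3: the cube (footprint 28.5×4) is included at this height (area 114.00 mm²); the cube at (4.5, 12.5) is not intersected at this z (z outside [3, 26.5]); the cube at (15.5, 0) does not reach this height (z outside [6.5, 9.5]); Merging all regions: only the 28.5×4 cube is present, so the union is just that shape — area = 114.00 mm². At z = 12: the cube (footprint 28.5×4) is included at this height (area 114.00 mm²); the cube at (4.5, 12.5) is present — its section is the full 18.5×19.5 rectangle (area 360.75 mm²); the cube at (15.5, 0) does not reach this height (z outside [6.5, 9.5]); Merging all regions: the 2 present regions are separate (no shared area or edge), so areas and boundary lengths simply add and each stays a separate island — area = 474.75 mm². Checking containment: at z = 12 the cross-section extends beyond the z = 0.3 cross-section by about 360.75 mm².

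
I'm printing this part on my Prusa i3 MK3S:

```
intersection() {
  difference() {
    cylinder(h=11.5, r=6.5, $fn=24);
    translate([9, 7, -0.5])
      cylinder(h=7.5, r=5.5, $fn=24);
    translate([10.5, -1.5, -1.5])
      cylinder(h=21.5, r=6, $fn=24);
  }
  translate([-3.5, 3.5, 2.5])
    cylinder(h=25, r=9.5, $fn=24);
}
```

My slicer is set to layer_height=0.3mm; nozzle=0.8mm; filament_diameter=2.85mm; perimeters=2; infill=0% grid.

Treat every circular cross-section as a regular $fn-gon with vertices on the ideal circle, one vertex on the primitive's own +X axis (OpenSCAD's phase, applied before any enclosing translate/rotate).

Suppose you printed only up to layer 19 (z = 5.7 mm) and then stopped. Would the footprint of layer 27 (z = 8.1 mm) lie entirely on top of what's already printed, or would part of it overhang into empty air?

Compare the two slices. At z = 5.7: the cylinder: section is a regular 24-gon, circumradius r=6.5 (area = (24/2)·6.500²·sin(360°/24) = 131.22 mm²); the r=5.5 cylinder at (9, 7) contributes a regular 24-gon of circumradius 5.5 (area = (24/2)·5.500²·sin(360°/24) = 93.95 mm²); the r=6 cylinder at (10.5, -1.5) gives a regular 24-gon of circumradius 6 (constant along its height) (area = (24/2)·6.000²·sin(360°/24) = 111.81 mm²); After the difference (first − rest): starting from the r=6.5 cylinder (131.22 mm²), the r=5.5 cylinder at (9, 7) partially overlaps it — only the 1.23 mm² overlap (of its 93.95 mm²) is removed, clipping the outline; the r=6 cylinder at (10.5, -1.5) partially overlaps it — only the 7.98 mm² overlap (of its 111.81 mm²) is removed, clipping the outline — area = 122.01 mm²; the r=9.5 cylinder at (-3.5, 3.5) gives a regular 24-gon of circumradius 9.5 (constant along its height) (area = (24/2)·9.500²·sin(360°/24) = 280.30 mm²); Keeping only the common overlap: the r=9.5 cylinder at (-3.5, 3.5) partially overlaps the result so far; clipping to the common part keeps 110.19 mm² — area = 110.19 mm². At z = 8.1: the r=6.5 cylinder contributes a regular 24-gon of circumradius 6.5 (area = (24/2)·6.500²·sin(360°/24) = 131.22 mm²); the cylinder at (9, 7) is absent (z outside [-0.5, 7]); the r=6 cylinder at (10.5, -1.5) gives a regular 24-gon of circumradius 6 (constant along its height) (area = (24/2)·6.000²·sin(360°/24) = 111.81 mm²); Taking the first minus the rest: starting from the r=6.5 cylinder (131.22 mm²), the r=6 cylinder at (10.5, -1.5) partially overlaps it — only the 7.98 mm² overlap (of its 111.81 mm²) is removed, clipping the outline — area = 123.24 mm²; the r=9.5 cylinder at (-3.5, 3.5) gives a regular 24-gon of circumradius 9.5 (constant along its height) (area = (24/2)·9.500²·sin(360°/24) = 280.30 mm²); Taking the intersection: the r=9.5 cylinder at (-3.5, 3.5) partially overlaps that combined region; clipping to the common part keeps 111.42 mm² — area = 111.42 mm². Checking containment: at z = 8.1 the cross-section extends beyond the z = 5.7 cross-section by about 1.23 mm².

part overhangs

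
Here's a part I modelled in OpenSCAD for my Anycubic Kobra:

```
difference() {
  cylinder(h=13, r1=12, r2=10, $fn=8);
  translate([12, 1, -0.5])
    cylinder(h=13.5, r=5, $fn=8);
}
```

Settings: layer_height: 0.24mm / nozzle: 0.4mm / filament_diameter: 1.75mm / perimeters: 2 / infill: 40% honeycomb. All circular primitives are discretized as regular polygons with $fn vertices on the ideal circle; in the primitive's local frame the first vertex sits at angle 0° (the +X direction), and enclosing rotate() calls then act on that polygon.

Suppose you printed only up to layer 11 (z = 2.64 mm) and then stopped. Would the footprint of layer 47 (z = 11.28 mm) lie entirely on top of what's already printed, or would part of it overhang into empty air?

Compare the two slices. At z = 2.64: the cone (r1=12→r2=10) has section circumradius 11.594 here — a regular 8-gon (area = (8/2)·11.594²·sin(360°/8) = 380.19 mm²); the r=5 cylinder at (12, 1) contributes a regular 8-gon of circumradius 5 (area = (8/2)·5.000²·sin(360°/8) = 70.71 mm²); Taking the first minus the rest: starting from the cone (380.19 mm²), the r=5 cylinder at (12, 1) partially overlaps it — only the 22.75 mm² overlap (of its 70.71 mm²) is removed, clipping the outline — area = 357.43 mm². At z = 11.28: the cone contributes a regular 8-gon of circumradius 10.265 (interpolated between r1=12 and r2=10 at t=0.868) (area = (8/2)·10.265²·sin(360°/8) = 298.01 mm²); the r=5 cylinder at (12, 1) contributes a regular 8-gon of circumradius 5 (area = (8/2)·5.000²·sin(360°/8) = 70.71 mm²); Taking the first minus the rest: starting from the cone (298.01 mm²), the r=5 cylinder at (12, 1) partially overlaps it — only the 12.42 mm² overlap (of its 70.71 mm²) is removed, clipping the outline — area = 285.59 mm². Checking containment: the cross-section at z = 11.28 is a subset of the cross-section at z = 2.64.

entirely on top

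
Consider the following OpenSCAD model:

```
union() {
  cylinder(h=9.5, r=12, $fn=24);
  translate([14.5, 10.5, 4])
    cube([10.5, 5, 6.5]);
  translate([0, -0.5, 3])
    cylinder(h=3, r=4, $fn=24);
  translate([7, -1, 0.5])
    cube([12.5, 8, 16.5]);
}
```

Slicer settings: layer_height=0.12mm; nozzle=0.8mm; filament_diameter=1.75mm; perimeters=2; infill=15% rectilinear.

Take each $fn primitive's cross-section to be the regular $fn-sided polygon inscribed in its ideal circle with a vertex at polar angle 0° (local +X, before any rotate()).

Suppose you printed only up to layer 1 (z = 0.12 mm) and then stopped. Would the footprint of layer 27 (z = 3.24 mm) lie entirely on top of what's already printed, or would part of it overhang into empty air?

part overhangs

Compare the two slices. At z = 0.12: the r=12 cylinder contributes a regular 24-gon of circumradius 12 (area = (24/2)·12.000²·sin(360°/24) = 447.24 mm²); the cube at (14.5, 10.5) does not reach this height (z outside [4, 10.5]); the cylinder at (0, -0.5) does not reach this height (z outside [3, 6]); the cube at (7, -1) does not reach this height (z outside [0.5, 17]); Combining (union): only the r=12 cylinder is present, so the union is just that shape — area = 447.24 mm². At z = 3.24: the r=12 cylinder gives a regular 24-gon of circumradius 12 (constant along its height) (area = (24/2)·12.000²·sin(360°/24) = 447.24 mm²); the cube at (14.5, 10.5) is absent (z outside [4, 10.5]); the r=4 cylinder at (0, -0.5) gives a regular 24-gon of circumradius 4 (constant along its height) (area = (24/2)·4.000²·sin(360°/24) = 49.69 mm²); the cube at (7, -1) (footprint 12.5×8) is included at this height (area 100.00 mm²); Merging all regions: the regions partially overlap — summed areas 596.93 mm² minus the doubly-counted overlap 84.08 mm² gives 512.85 mm² — area = 512.85 mm². Checking containment: at z = 3.24 the cross-section extends beyond the z = 0.12 cross-section by about 65.61 mm².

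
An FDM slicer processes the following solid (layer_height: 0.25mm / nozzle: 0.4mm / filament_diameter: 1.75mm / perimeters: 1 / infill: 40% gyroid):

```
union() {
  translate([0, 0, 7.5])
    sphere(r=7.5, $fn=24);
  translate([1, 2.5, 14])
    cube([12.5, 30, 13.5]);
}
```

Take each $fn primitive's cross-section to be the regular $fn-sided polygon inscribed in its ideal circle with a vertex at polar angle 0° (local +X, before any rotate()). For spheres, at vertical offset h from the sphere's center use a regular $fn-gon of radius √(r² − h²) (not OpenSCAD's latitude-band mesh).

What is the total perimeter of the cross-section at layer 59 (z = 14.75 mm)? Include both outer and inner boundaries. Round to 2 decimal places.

At z = 14.75 mm: the r=7.5 sphere contributes a regular 24-gon of circumradius √(7.5²−7.25²) = 1.920 (perimeter = 2·24·1.920·sin(180°/24) = 12.03 mm); the cube at (1, 2.5) is present — its section is the full 12.5×30 rectangle (perimeter 85.00 mm); Merging all regions: the 2 present regions are separate (no shared area or edge), so areas and boundary lengths simply add and each stays a separate island — boundary = 97.03 mm. Overall, the cross-section has 2 separate islands. Total boundary length (outer) = 97.03 mm.

97.03 mm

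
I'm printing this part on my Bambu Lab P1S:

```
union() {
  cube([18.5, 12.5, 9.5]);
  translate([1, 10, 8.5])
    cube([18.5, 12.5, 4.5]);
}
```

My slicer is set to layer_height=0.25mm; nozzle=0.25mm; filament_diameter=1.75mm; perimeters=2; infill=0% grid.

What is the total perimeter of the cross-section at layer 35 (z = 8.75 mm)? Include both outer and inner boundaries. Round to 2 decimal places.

At z = 8.75 mm: the cube is present — its section is the full 18.5×12.5 rectangle (perimeter 62.00 mm); the 18.5×12.5 cube at (1, 10) contributes its full rectangle (perimeter 62.00 mm); Combining (union): the regions partially overlap (shared area 43.75 mm²), so the edge portions inside another operand are dropped and the merged outline is re-measured after clipping — boundary = 84.00 mm. Overall, the cross-section is a single solid region. Total boundary length (outer) = 84.00 mm.

84.00 mm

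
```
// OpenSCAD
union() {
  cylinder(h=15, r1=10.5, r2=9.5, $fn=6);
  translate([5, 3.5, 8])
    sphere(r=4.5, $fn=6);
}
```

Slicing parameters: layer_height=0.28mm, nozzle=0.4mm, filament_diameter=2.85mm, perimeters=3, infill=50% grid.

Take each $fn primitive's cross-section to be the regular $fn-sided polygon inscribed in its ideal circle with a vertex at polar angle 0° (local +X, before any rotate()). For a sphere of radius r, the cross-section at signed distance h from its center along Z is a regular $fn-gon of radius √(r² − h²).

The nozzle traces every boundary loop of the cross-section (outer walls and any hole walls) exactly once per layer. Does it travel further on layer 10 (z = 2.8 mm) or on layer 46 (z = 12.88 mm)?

Layer 10 (z = 2.8): the cone: at t=0.187 of its height the radius interpolates to r₁+(r₂−r₁)t = 10.313, giving a regular 6-gon of that circumradius (perimeter = 2·6·10.313·sin(180°/6) = 61.88 mm); the sphere at (5, 3.5) is absent (|z−center|=5.200 > r=4.5); Merging all regions: only the cone is present, so the union is just that shape — boundary = 61.88 mm. So its perimeter = 61.88 mm. Layer 46 (z = 12.88): the cone: at t=0.859 of its height the radius interpolates to r₁+(r₂−r₁)t = 9.641, giving a regular 6-gon of that circumradius (perimeter = 2·6·9.641·sin(180°/6) = 57.85 mm); the sphere at (5, 3.5) is absent (|z−center|=4.880 > r=4.5); Merging all regions: only the cone is present, so the union is just that shape — boundary = 57.85 mm. So its perimeter = 57.85 mm. Layer 10 is larger (61.88 vs 57.85 mm).

layer 10 (z = 2.8 mm)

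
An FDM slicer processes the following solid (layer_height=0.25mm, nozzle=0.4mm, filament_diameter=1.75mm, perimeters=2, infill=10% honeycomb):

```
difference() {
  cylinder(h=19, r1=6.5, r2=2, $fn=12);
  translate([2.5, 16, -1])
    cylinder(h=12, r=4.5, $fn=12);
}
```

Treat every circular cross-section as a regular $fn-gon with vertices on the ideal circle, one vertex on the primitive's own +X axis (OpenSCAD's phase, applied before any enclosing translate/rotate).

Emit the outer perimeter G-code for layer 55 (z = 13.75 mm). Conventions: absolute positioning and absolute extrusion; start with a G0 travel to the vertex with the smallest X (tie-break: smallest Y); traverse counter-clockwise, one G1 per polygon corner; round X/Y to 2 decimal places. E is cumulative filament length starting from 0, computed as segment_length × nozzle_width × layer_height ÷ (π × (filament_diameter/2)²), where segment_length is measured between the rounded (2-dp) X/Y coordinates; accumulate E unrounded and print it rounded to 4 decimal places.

At z = 13.75 mm: the cone: at t=0.724 of its height the radius interpolates to r₁+(r₂−r₁)t = 3.243, giving a regular 12-gon of that circumradius; the cylinder at (2.5, 16) is absent (z outside [-1, 11]); Subtracting the remaining from the first: none of the subtracted shapes is present at this height, so the cone is unchanged — 1 connected region. The outline is a single polygon with 12 vertices. Extrusion per mm of travel: 0.4 × 0.25 / (π × 0.875²) = 0.041575. Accumulating E over each segment gives final E = 0.8373.

G0 X-3.24 Y0.00 Z13.75
G1 X-2.81 Y-1.62 E0.0697
G1 X-1.62 Y-2.81 E0.1397
G1 X0.00 Y-3.24 E0.2093
G1 X1.62 Y-2.81 E0.2790
G1 X2.81 Y-1.62 E0.3490
G1 X3.24 Y0.00 E0.4187
G1 X2.81 Y1.62 E0.4884
G1 X1.62 Y2.81 E0.5583
G1 X0.00 Y3.24 E0.6280
G1 X-1.62 Y2.81 E0.6977
G1 X-2.81 Y1.62 E0.7677
G1 X-3.24 Y0.00 E0.8373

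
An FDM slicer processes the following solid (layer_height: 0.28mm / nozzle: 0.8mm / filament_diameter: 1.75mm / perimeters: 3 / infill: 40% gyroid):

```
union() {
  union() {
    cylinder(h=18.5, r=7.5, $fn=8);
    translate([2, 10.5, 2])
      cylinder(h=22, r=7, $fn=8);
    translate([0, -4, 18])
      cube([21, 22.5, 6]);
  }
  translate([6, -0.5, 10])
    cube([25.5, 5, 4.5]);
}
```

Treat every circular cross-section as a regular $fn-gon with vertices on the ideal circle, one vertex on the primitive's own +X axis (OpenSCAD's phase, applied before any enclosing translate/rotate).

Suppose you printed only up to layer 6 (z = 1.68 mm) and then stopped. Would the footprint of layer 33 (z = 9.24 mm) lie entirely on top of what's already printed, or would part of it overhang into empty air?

Compare the two slices. At z = 1.68: the cylinder: section is a regular 8-gon, circumradius r=7.5 (area = (8/2)·7.500²·sin(360°/8) = 159.10 mm²); the cylinder at (2, 10.5) is absent (z outside [2, 24]); the cube at (0, -4) does not reach this height (z outside [18, 24]); Combining (union): only the r=7.5 cylinder is present, so the union is just that shape — area = 159.10 mm²; the cube at (6, -0.5) does not reach this height (z outside [10, 14.5]); Merging all regions: only the result so far is present, so the union is just that shape — area = 159.10 mm². At z = 9.24: the r=7.5 cylinder gives a regular 8-gon of circumradius 7.5 (constant along its height) (area = (8/2)·7.500²·sin(360°/8) = 159.10 mm²); the r=7 cylinder at (2, 10.5) contributes a regular 8-gon of circumradius 7 (area = (8/2)·7.000²·sin(360°/8) = 138.59 mm²); the cube at (0, -4) does not reach this height (z outside [18, 24]); Merging all regions: the regions partially overlap — summed areas 297.69 mm² minus the doubly-counted overlap 18.18 mm² gives 279.51 mm² — area = 279.51 mm²; the cube at (6, -0.5) is absent (z outside [10, 14.5]); Combining (union): only the result so far is present, so the union is just that shape — area = 279.51 mm². Checking containment: at z = 9.24 the cross-section extends beyond the z = 1.68 cross-section by about 120.41 mm².

part overhangs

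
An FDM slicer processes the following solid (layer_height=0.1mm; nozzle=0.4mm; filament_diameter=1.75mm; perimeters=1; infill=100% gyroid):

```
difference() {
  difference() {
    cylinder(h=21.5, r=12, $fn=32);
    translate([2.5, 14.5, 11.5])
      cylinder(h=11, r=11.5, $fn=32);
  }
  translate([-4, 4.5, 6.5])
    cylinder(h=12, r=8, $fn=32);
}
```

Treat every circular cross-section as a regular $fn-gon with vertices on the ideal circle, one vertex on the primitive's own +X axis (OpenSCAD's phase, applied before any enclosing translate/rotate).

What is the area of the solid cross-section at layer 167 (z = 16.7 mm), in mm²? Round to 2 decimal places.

At z = 16.7 mm: the r=12 cylinder contributes a regular 32-gon of circumradius 12 (area = (32/2)·12.000²·sin(360°/32) = 449.49 mm²); the cylinder at (2.5, 14.5): section is a regular 32-gon, circumradius r=11.5 (area = (32/2)·11.500²·sin(360°/32) = 412.81 mm²); Taking the first minus the rest: starting from the r=12 cylinder (449.49 mm²), the r=11.5 cylinder at (2.5, 14.5) partially overlaps it — only the 110.48 mm² overlap (of its 412.81 mm²) is removed, clipping the outline — area = 339.00 mm²; the cylinder at (-4, 4.5): section is a regular 32-gon, circumradius r=8 (area = (32/2)·8.000²·sin(360°/32) = 199.77 mm²); Taking the first minus the rest: starting from that combined region (339.00 mm²), the r=8 cylinder at (-4, 4.5) partially overlaps it — only the 109.37 mm² overlap (of its 199.77 mm²) is removed, clipping the outline — area = 229.64 mm². Overall, the cross-section is a single solid region. Net area = 229.64 mm².

229.64 mm²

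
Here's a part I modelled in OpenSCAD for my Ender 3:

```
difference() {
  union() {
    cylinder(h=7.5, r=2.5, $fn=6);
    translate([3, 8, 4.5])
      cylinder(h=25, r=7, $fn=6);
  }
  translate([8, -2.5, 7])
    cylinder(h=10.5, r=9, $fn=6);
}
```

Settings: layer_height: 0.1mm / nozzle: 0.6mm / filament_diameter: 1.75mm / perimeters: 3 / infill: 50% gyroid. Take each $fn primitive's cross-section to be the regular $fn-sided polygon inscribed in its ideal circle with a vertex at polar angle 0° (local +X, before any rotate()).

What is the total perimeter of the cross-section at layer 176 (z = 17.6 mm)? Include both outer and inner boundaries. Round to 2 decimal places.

42.00 mm

At z = 17.6 mm: the cylinder does not reach this height (z outside [0, 7.5]); the r=7 cylinder at (3, 8) contributes a regular 6-gon of circumradius 7 (perimeter = 2·6·7.000·sin(180°/6) = 42.00 mm); Combining (union): only the r=7 cylinder at (3, 8) is present, so the union is just that shape — boundary = 42.00 mm; the cylinder at (8, -2.5) is not intersected at this z (z outside [7, 17.5]); Subtracting the remaining from the first: none of the subtracted shapes is present at this height, so that combined region is unchanged — boundary = 42.00 mm. Overall, the cross-section is a single solid region. Total boundary length (outer) = 42.00 mm.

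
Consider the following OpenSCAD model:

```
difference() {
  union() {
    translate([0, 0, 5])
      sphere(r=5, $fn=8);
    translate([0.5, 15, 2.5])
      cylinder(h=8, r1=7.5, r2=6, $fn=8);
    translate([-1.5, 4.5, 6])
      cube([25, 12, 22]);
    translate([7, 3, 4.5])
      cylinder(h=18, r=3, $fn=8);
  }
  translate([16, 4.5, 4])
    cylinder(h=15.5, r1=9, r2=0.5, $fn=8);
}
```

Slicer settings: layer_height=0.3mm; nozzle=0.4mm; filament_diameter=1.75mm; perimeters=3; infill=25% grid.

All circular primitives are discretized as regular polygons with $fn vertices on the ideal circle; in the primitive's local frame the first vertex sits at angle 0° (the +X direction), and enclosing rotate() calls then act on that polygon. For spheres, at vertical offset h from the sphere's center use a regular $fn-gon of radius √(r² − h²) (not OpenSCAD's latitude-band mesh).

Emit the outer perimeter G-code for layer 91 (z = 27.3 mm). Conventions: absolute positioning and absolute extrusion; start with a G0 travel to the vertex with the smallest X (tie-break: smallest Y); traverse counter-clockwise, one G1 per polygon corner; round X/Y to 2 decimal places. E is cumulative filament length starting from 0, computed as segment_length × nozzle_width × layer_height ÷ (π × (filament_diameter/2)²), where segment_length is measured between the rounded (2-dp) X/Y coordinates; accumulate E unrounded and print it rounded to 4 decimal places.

At z = 27.3 mm: the sphere is absent (|z−center|=22.300 > r=5); the cone at (0.5, 15) is absent (z outside [2.5, 10.5]); the cube at (-1.5, 4.5) is present — its section is the full 25×12 rectangle; the cylinder at (7, 3) is not intersected at this z (z outside [4.5, 22.5]); Taking the union: only the 25×12 cube at (-1.5, 4.5) is present, so the union is just that shape — 1 connected region; the cone at (16, 4.5) is not intersected at this z (z outside [4, 19.5]); After the difference (first − rest): none of the subtracted shapes is present at this height, so the result so far is unchanged — 1 connected region. The outline is a single polygon with 4 vertices. Extrusion per mm of travel: 0.4 × 0.3 / (π × 0.875²) = 0.049890. Accumulating E over each segment gives final E = 3.6919.

G0 X-1.50 Y4.50 Z27.30
G1 X23.50 Y4.50 E1.2473
G1 X23.50 Y16.50 E1.8459
G1 X-1.50 Y16.50 E3.0932
G1 X-1.50 Y4.50 E3.6919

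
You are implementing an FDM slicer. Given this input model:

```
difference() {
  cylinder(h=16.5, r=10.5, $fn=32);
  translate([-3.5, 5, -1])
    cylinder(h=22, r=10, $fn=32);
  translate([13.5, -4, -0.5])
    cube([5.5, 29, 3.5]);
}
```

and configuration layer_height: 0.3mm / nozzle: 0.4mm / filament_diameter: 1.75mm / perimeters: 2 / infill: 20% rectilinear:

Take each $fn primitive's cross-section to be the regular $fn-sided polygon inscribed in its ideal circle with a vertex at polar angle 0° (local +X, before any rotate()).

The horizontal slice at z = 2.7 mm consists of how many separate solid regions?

At z = 2.7 mm: the r=10.5 cylinder contributes a regular 32-gon of circumradius 10.5; the r=10 cylinder at (-3.5, 5) gives a regular 32-gon of circumradius 10 (constant along its height); the cube at (13.5, -4) (footprint 5.5×29) is included at this height; After the difference (first − rest): starting from the r=10.5 cylinder, the r=10 cylinder at (-3.5, 5) partially overlaps it — only the 204.87 mm² overlap (of its 312.14 mm²) is removed, clipping the outline; the 5.5×29 cube at (13.5, -4) misses the remaining region (no effect) — 1 connected region. The result has 1 disconnected region.

1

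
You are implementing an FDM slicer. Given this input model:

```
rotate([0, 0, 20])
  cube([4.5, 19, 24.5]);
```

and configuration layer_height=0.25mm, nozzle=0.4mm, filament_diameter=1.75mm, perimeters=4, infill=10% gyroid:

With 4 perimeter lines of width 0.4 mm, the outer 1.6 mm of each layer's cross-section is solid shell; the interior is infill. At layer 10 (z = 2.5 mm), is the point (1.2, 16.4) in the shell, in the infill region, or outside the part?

At z = 2.5 mm: the cube (footprint 4.5×19) is included at this height; (rotated 20° about Z; rotation is an isometry so areas/perimeters/island counts are preserved). Overall, the cross-section is a single solid region. Undo the 20° rotation: the query point maps to (6.737, 15.001) in the un-rotated model frame. The nearest boundary edge runs (4.50, 0.00)→(4.50, 19.00); distance from the point to it = 2.24 mm. The point is not inside any of the regions above, so it lies outside the cross-section (2.24 mm from the nearest boundary).

outside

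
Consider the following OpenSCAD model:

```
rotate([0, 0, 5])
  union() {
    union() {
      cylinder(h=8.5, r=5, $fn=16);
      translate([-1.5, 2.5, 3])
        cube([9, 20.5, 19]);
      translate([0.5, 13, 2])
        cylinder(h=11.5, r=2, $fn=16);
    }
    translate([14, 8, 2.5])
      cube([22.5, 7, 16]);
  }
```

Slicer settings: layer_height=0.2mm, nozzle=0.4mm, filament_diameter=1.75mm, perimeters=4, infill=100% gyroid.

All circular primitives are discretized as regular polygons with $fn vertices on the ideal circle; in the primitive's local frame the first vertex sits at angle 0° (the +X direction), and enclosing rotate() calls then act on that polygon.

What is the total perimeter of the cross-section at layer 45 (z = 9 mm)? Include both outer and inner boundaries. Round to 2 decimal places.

118.00 mm

At z = 9 mm: the cylinder is not intersected at this z (z outside [0, 8.5]); the 9×20.5 cube at (-1.5, 2.5) contributes its full rectangle (perimeter 59.00 mm); the r=2 cylinder at (0.5, 13) contributes a regular 16-gon of circumradius 2 (perimeter = 2·16·2.000·sin(180°/16) = 12.49 mm); Merging all regions: the r=2 cylinder at (0.5, 13) lies entirely inside the 9×20.5 cube at (-1.5, 2.5), so the union is just the 9×20.5 cube at (-1.5, 2.5) — boundary = 59.00 mm; the cube at (14, 8) (footprint 22.5×7) is included at this height (perimeter 59.00 mm); Combining (union): the 2 present regions are separate (no shared area or edge), so areas and boundary lengths simply add and each stays a separate island — boundary = 118.00 mm; (whole slice rotated 5° about Z — lengths, areas and connectivity unchanged). Overall, the cross-section has 2 separate islands. Total boundary length (outer) = 118.00 mm.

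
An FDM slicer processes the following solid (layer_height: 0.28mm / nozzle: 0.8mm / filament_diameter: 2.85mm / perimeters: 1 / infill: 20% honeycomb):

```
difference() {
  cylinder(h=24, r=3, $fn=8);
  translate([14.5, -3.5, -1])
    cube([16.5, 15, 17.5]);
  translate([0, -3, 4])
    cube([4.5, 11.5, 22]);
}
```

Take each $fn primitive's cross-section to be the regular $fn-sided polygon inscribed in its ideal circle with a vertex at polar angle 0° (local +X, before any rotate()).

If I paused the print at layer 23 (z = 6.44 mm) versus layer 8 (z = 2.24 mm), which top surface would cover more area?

Layer 23 (z = 6.44): the r=3 cylinder gives a regular 8-gon of circumradius 3 (constant along its height) (area = (8/2)·3.000²·sin(360°/8) = 25.46 mm²); the 16.5×15 cube at (14.5, -3.5) contributes its full rectangle (area 247.50 mm²); the cube at (0, -3) (footprint 4.5×11.5) is included at this height (area 51.75 mm²); After the difference (first − rest): starting from the r=3 cylinder (25.46 mm²), the 16.5×15 cube at (14.5, -3.5) misses the remaining region (no effect); the 4.5×11.5 cube at (0, -3) partially overlaps it — only the 12.73 mm² overlap (of its 51.75 mm²) is removed, clipping the outline — area = 12.73 mm². So its area = 12.73 mm². Layer 8 (z = 2.24): the r=3 cylinder contributes a regular 8-gon of circumradius 3 (area = (8/2)·3.000²·sin(360°/8) = 25.46 mm²); the cube at (14.5, -3.5) is present — its section is the full 16.5×15 rectangle (area 247.50 mm²); the cube at (0, -3) does not reach this height (z outside [4, 26]); After the difference (first − rest): starting from the r=3 cylinder (25.46 mm²), the 16.5×15 cube at (14.5, -3.5) misses the remaining region (no effect) — area = 25.46 mm². So its area = 25.46 mm². Layer 8 is larger (25.46 vs 12.73 mm²).

layer 8 (z = 2.24 mm)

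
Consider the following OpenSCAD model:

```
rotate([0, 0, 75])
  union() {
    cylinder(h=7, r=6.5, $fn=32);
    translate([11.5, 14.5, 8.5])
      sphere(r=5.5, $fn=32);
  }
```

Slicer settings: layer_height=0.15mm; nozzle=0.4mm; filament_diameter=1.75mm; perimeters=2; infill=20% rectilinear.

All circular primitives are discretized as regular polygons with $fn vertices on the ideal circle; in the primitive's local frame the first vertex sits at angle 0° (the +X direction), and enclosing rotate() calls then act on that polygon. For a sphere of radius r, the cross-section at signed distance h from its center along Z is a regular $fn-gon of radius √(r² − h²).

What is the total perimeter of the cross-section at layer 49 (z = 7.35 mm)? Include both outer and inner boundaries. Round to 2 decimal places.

At z = 7.35 mm: the cylinder is absent (z outside [0, 7]); the r=5.5 sphere at (11.5, 14.5) slices to a regular 32-gon of circumradius 5.378 (√(r²−h²) with h=1.15 from center) (perimeter = 2·32·5.378·sin(180°/32) = 33.74 mm); Combining (union): only the r=5.5 sphere at (11.5, 14.5) is present, so the union is just that shape — boundary = 33.74 mm; (whole slice rotated 75° about Z — lengths, areas and connectivity unchanged). Overall, the cross-section is a single solid region. Total boundary length (outer) = 33.74 mm.

33.74 mm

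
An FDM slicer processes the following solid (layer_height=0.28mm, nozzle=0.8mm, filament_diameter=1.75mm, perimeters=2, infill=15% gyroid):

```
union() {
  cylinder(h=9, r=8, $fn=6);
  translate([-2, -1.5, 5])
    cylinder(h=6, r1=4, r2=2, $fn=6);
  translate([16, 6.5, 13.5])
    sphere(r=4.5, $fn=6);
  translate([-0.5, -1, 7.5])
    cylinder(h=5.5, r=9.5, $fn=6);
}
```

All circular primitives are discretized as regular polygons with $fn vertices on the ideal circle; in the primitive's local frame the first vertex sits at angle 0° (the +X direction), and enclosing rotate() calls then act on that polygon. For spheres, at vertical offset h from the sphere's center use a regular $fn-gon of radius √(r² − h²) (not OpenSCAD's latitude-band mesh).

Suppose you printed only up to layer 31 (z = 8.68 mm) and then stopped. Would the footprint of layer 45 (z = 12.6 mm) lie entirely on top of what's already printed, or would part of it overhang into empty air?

Compare the two slices. At z = 8.68: the r=8 cylinder contributes a regular 6-gon of circumradius 8 (area = (6/2)·8.000²·sin(360°/6) = 166.28 mm²); the cone at (-2, -1.5): at t=0.613 of its height the radius interpolates to r₁+(r₂−r₁)t = 2.773, giving a regular 6-gon of that circumradius (area = (6/2)·2.773²·sin(360°/6) = 19.98 mm²); the sphere at (16, 6.5) is not intersected at this z (|z−center|=4.820 > r=4.5); the r=9.5 cylinder at (-0.5, -1) contributes a regular 6-gon of circumradius 9.5 (area = (6/2)·9.500²·sin(360°/6) = 234.48 mm²); Combining (union): the regions partially overlap — summed areas 420.74 mm² minus the doubly-counted overlap 186.26 mm² gives 234.48 mm² — area = 234.48 mm². At z = 12.6: the cylinder is absent (z outside [0, 9]); the cone at (-2, -1.5) is not intersected at this z (z outside [5, 11]); the sphere at (16, 6.5): section is a regular 6-gon, circumradius = √(r²−h²) = √(4.5²−0.9²) = 4.409 (area = (6/2)·4.409²·sin(360°/6) = 50.51 mm²); the cylinder at (-0.5, -1): section is a regular 6-gon, circumradius r=9.5 (area = (6/2)·9.500²·sin(360°/6) = 234.48 mm²); Taking the union: the 2 present regions are separate (no shared area or edge), so areas and boundary lengths simply add and each stays a separate island — area = 284.98 mm². Checking containment: at z = 12.6 the cross-section extends beyond the z = 8.68 cross-section by about 50.51 mm².

part overhangs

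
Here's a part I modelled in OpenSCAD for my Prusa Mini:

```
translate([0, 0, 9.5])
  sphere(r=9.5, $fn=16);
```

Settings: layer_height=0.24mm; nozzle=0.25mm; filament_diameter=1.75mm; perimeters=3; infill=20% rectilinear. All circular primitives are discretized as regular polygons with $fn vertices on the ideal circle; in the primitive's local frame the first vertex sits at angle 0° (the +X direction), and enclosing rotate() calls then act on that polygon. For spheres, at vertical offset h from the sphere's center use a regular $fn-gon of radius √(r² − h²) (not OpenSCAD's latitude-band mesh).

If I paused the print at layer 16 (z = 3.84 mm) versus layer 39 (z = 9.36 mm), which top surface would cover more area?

layer 39 (z = 9.36 mm)

Layer 16 (z = 3.84): the sphere: section is a regular 16-gon, circumradius = √(r²−h²) = √(9.5²−5.66²) = 7.630 (area = (16/2)·7.630²·sin(360°/16) = 178.22 mm²). So its area = 178.22 mm². Layer 39 (z = 9.36): the sphere: section is a regular 16-gon, circumradius = √(r²−h²) = √(9.5²−0.14²) = 9.499 (area = (16/2)·9.499²·sin(360°/16) = 276.24 mm²). So its area = 276.24 mm². Layer 39 is larger (276.24 vs 178.22 mm²).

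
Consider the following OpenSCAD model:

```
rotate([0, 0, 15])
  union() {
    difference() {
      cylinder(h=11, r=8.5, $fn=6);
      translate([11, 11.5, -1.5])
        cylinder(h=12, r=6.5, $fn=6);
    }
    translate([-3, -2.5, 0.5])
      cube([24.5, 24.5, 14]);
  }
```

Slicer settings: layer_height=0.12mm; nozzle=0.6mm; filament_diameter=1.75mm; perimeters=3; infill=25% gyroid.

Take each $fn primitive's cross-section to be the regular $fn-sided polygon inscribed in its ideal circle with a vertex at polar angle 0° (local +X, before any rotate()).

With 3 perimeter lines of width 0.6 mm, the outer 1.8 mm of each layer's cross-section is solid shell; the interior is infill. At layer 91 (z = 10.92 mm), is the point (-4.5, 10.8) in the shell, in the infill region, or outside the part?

At z = 10.92 mm: the cylinder: section is a regular 6-gon, circumradius r=8.5; the cylinder at (11, 11.5) is absent (z outside [-1.5, 10.5]); Subtracting the remaining from the first: none of the subtracted shapes is present at this height, so the r=8.5 cylinder is unchanged — 1 connected region; the cube at (-3, -2.5) is present — its section is the full 24.5×24.5 rectangle; Merging all regions: the regions partially overlap (shared area 95.96 mm²), so overlapping operands fuse into one piece — 1 connected region; (rotated 15° about Z; rotation is an isometry so areas/perimeters/island counts are preserved). Overall, the cross-section is a single solid region. Undo the 15° rotation: the query point maps to (-1.551, 11.597) in the un-rotated model frame. The nearest boundary edge runs (-3.00, 7.36)→(-3.00, 22.00); distance from the point to it = 1.45 mm. The point is inside the cross-section, 1.45 mm from the nearest boundary — within the 1.8 mm shell band (3 × 0.6).

shell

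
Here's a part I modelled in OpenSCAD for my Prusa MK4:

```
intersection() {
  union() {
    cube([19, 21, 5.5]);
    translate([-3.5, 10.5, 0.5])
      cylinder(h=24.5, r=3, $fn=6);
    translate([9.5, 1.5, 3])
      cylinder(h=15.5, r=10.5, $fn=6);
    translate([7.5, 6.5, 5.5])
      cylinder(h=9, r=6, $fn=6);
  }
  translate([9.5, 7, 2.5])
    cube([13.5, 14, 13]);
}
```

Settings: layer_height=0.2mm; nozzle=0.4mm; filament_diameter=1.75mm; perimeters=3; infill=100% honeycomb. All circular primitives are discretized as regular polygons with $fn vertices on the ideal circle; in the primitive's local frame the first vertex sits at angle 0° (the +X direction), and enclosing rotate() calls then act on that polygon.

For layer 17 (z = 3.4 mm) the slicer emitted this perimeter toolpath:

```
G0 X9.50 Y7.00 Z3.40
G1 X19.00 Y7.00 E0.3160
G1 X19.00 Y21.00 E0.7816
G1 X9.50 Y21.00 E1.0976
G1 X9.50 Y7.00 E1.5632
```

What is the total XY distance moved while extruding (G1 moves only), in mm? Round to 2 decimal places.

Sum the Euclidean lengths of each G1 segment: total = 47.00 mm.

47.00 mm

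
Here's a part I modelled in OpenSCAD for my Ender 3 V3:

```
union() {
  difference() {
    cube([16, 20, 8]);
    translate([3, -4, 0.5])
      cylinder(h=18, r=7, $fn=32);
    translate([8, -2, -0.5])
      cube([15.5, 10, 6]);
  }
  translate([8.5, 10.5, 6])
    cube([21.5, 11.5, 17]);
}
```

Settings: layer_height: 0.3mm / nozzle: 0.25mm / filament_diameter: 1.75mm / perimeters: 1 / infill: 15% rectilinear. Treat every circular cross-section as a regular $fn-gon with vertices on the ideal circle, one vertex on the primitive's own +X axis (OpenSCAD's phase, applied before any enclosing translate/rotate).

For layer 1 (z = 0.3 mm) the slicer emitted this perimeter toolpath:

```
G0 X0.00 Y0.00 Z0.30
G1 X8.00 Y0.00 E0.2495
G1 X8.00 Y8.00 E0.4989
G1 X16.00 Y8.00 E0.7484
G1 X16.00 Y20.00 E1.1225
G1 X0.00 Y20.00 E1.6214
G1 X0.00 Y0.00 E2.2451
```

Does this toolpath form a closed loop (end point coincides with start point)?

Start point (G0): (0.00, 0.00). End point (last G1): the path returns to the start — closed.

yes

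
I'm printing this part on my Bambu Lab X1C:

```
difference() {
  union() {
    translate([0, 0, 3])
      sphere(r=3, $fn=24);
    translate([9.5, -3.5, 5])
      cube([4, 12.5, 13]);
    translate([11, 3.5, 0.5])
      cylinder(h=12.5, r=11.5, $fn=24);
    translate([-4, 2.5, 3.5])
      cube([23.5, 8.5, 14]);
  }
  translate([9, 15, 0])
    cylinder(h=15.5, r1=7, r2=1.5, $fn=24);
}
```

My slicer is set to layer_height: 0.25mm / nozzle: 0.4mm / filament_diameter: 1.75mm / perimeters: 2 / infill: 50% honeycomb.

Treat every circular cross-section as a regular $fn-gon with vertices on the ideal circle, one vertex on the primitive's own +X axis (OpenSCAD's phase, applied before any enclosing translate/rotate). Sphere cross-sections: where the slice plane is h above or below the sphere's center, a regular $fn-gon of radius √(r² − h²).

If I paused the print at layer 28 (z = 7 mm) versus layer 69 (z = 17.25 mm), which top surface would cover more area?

Layer 28 (z = 7): the sphere is absent (|z−center|=4.000 > r=3); the 4×12.5 cube at (9.5, -3.5) contributes its full rectangle (area 50.00 mm²); the r=11.5 cylinder at (11, 3.5) contributes a regular 24-gon of circumradius 11.5 (area = (24/2)·11.500²·sin(360°/24) = 410.75 mm²); the 23.5×8.5 cube at (-4, 2.5) contributes its full rectangle (area 199.75 mm²); Merging all regions: the regions partially overlap — summed areas 660.50 mm² minus the doubly-counted overlap 212.80 mm² gives 447.70 mm² — area = 447.70 mm²; the cone at (9, 15): at t=0.452 of its height the radius interpolates to r₁+(r₂−r₁)t = 4.516, giving a regular 24-gon of that circumradius (area = (24/2)·4.516²·sin(360°/24) = 63.34 mm²); Taking the first minus the rest: starting from the result so far (447.70 mm²), the cone at (9, 15) partially overlaps it — only the 26.93 mm² overlap (of its 63.34 mm²) is removed, clipping the outline — area = 420.76 mm². So its area = 420.76 mm². Layer 69 (z = 17.25): the sphere does not reach this height (|z−center|=14.250 > r=3); the cube at (9.5, -3.5) is present — its section is the full 4×12.5 rectangle (area 50.00 mm²); the cylinder at (11, 3.5) does not reach this height (z outside [0.5, 13]); the cube at (-4, 2.5) is present — its section is the full 23.5×8.5 rectangle (area 199.75 mm²); Combining (union): the regions partially overlap — summed areas 249.75 mm² minus the doubly-counted overlap 26.00 mm² gives 223.75 mm² — area = 223.75 mm²; the cone at (9, 15) is absent (z outside [0, 15.5]); After the difference (first − rest): none of the subtracted shapes is present at this height, so that combined region is unchanged — area = 223.75 mm². So its area = 223.75 mm². Layer 28 is larger (420.76 vs 223.75 mm²).

layer 28 (z = 7 mm)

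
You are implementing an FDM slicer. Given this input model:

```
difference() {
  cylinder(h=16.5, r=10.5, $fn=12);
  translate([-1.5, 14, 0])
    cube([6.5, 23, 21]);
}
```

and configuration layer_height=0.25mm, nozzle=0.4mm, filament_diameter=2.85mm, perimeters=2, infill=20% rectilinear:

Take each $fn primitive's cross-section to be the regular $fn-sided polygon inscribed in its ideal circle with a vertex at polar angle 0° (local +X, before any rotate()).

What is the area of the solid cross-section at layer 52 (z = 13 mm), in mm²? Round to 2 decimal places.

330.75 mm²

At z = 13 mm: the cylinder: section is a regular 12-gon, circumradius r=10.5 (area = (12/2)·10.500²·sin(360°/12) = 330.75 mm²); the cube at (-1.5, 14) (footprint 6.5×23) is included at this height (area 149.50 mm²); After the difference (first − rest): starting from the r=10.5 cylinder (330.75 mm²), the 6.5×23 cube at (-1.5, 14) misses the remaining region (no effect) — area = 330.75 mm². Overall, the cross-section is a single solid region. Net area = 330.75 mm².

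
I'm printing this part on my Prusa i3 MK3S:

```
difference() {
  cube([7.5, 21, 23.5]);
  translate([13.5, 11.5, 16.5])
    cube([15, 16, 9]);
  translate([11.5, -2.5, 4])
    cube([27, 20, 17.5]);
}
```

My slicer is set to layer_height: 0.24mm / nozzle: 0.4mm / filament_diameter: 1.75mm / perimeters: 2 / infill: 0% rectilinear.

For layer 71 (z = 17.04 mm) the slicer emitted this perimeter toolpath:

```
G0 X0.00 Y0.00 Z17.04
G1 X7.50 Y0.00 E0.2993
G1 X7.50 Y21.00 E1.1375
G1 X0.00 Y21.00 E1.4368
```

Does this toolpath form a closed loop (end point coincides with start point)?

no

Start point (G0): (0.00, 0.00). End point (last G1): the path does not return to the start — open.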